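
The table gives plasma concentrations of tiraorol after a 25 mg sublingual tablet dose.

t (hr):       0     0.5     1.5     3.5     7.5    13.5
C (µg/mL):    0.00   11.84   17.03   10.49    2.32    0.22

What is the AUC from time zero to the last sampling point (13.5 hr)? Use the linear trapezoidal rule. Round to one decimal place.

Trapezoidal AUC_0→13.5:
  [0→0.5]: (0.00+11.84)/2 × 0.5 = 2.96
  [0.5→1.5]: (11.84+17.03)/2 × 1 = 14.435
  [1.5→3.5]: (17.03+10.49)/2 × 2 = 27.52
  [3.5→7.5]: (10.49+2.32)/2 × 4 = 25.62
  [7.5→13.5]: (2.32+0.22)/2 × 6 = 7.62
  Sum = 78.155 µg/mL·hr

AUC = 78.2 µg/mL·hr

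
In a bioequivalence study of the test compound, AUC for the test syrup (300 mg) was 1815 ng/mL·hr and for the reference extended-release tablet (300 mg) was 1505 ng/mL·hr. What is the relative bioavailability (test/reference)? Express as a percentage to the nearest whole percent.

F_rel = 121%

F_rel = (AUC_test/D_test) / (AUC_ref/D_ref)
      = (1815/300) / (1505/300)
      = 6.05 / 5.01667 = 1.2060 = 120.60%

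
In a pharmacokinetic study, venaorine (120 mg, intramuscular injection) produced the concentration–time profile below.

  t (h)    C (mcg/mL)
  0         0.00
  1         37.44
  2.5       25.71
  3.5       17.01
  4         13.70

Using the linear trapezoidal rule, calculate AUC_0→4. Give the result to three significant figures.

AUC = 95.1 mcg/mL·h

Trapezoidal AUC_0→4:
  [0→1]: (0.00+37.44)/2 × 1 = 18.72
  [1→2.5]: (37.44+25.71)/2 × 1.5 = 47.3625
  [2.5→3.5]: (25.71+17.01)/2 × 1 = 21.36
  [3.5→4]: (17.01+13.70)/2 × 0.5 = 7.6775
  Sum = 95.12 mcg/mL·h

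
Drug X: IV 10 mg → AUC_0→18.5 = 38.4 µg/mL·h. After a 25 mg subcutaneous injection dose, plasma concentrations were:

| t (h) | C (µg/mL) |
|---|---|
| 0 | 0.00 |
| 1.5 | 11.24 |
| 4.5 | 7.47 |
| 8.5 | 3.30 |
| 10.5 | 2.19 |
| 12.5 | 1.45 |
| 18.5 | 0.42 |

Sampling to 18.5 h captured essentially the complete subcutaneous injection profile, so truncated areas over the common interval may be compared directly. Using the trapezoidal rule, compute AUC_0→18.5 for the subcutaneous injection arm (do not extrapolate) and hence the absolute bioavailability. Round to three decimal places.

F = 0.758

Trapezoidal AUC_0→18.5 (subcutaneous injection):
  [0→1.5]: (0.00+11.24)/2 × 1.5 = 8.43
  [1.5→4.5]: (11.24+7.47)/2 × 3 = 28.065
  [4.5→8.5]: (7.47+3.30)/2 × 4 = 21.54
  [8.5→10.5]: (3.30+2.19)/2 × 2 = 5.49
  [10.5→12.5]: (2.19+1.45)/2 × 2 = 3.64
  [12.5→18.5]: (1.45+0.42)/2 × 6 = 5.61
  Sum = 72.775 µg/mL·h
F = (AUC_ev/D_ev)/(AUC_iv/D_iv) = (72.775/25)/(38.4/10) = 2.911/3.84 = 0.7581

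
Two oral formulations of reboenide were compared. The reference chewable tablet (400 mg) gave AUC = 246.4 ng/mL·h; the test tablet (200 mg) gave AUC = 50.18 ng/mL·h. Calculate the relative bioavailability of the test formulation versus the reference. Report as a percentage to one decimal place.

F_rel = 40.7%

F_rel = (AUC_test/D_test) / (AUC_ref/D_ref)
      = (50.18/200) / (246.4/400)
      = 0.2509 / 0.616 = 0.4073 = 40.73%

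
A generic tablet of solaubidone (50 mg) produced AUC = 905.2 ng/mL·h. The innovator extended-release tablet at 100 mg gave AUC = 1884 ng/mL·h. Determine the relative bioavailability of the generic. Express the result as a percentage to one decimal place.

F_rel = 96.1%

F_rel = (AUC_test/D_test) / (AUC_ref/D_ref)
      = (905.2/50) / (1884/100)
      = 18.104 / 18.84 = 0.9609 = 96.09%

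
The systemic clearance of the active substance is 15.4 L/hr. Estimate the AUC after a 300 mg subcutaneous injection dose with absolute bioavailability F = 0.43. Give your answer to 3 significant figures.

AUC_0→∞ = F × Dose / CL
        = 0.43 × 300 / 15.4 = 8.37662 mg/L·hr

AUC = 8.38 mg/L·hr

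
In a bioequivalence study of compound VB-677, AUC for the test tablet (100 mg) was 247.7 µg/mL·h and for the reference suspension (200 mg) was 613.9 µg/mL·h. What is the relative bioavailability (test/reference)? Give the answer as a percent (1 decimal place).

F_rel = (AUC_test/D_test) / (AUC_ref/D_ref)
      = (247.7/100) / (613.9/200)
      = 2.477 / 3.0695 = 0.8070 = 80.70%

F_rel = 80.7%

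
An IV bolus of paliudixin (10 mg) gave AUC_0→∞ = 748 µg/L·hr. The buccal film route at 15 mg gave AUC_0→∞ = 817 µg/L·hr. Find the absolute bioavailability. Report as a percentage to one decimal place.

F = 72.8%

F = (AUC_ev / D_ev) / (AUC_iv / D_iv)
  = (817/15) / (748/10)
  = 54.4667 / 74.8 = 0.7282
  = 72.82%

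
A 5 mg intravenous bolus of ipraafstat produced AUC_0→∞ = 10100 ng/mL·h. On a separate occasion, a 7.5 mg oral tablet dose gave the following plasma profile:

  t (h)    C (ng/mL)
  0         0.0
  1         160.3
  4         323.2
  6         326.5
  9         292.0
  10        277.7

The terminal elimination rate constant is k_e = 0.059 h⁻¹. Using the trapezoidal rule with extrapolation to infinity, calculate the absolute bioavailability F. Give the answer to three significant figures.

F = 0.487

Trapezoidal AUC_0→10 (oral tablet):
  [0→1]: (0.0+160.3)/2 × 1 = 80.15
  [1→4]: (160.3+323.2)/2 × 3 = 725.25
  [4→6]: (323.2+326.5)/2 × 2 = 649.7
  [6→9]: (326.5+292.0)/2 × 3 = 927.75
  [9→10]: (292.0+277.7)/2 × 1 = 284.85
  Sum = 2667.7 ng/mL·h
Tail: C_last/k_e = 277.7/0.059 = 4706.780
AUC_0→∞ (oral tablet) = 2667.7 + 4706.780 = 7374.48 ng/mL·h
F = (AUC_ev/D_ev)/(AUC_iv/D_iv) = (7374.48/7.5)/(10100/5) = 983.264/2020 = 0.4868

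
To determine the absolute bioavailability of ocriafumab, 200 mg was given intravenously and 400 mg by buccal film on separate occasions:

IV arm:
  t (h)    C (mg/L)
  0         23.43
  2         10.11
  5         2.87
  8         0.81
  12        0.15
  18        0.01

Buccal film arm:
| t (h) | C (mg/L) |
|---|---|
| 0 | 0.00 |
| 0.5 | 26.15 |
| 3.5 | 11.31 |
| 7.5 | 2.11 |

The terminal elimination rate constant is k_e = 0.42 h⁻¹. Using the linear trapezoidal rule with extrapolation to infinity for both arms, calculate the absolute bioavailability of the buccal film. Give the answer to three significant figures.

Trapezoidal AUC_0→18 (IV):
  [0→2]: (23.43+10.11)/2 × 2 = 33.54
  [2→5]: (10.11+2.87)/2 × 3 = 19.47
  [5→8]: (2.87+0.81)/2 × 3 = 5.52
  [8→12]: (0.81+0.15)/2 × 4 = 1.92
  [12→18]: (0.15+0.01)/2 × 6 = 0.48
  Sum = 60.93 mg/L·h
IV tail: 0.01/0.42 = 0.024; AUC_iv,0→∞ = 60.93 + 0.024 = 60.954 mg/L·h
Trapezoidal AUC_0→7.5 (buccal film):
  [0→0.5]: (0.00+26.15)/2 × 0.5 = 6.5375
  [0.5→3.5]: (26.15+11.31)/2 × 3 = 56.19
  [3.5→7.5]: (11.31+2.11)/2 × 4 = 26.84
  Sum = 89.5675 mg/L·h
buccal film tail: 2.11/0.42 = 5.024; AUC_ev,0→∞ = 89.5675 + 5.024 = 94.5915 mg/L·h
F = (AUC_ev/D_ev)/(AUC_iv/D_iv) = (94.5915/400)/(60.954/200) = 0.23647875/0.30477 = 0.7759

F = 0.776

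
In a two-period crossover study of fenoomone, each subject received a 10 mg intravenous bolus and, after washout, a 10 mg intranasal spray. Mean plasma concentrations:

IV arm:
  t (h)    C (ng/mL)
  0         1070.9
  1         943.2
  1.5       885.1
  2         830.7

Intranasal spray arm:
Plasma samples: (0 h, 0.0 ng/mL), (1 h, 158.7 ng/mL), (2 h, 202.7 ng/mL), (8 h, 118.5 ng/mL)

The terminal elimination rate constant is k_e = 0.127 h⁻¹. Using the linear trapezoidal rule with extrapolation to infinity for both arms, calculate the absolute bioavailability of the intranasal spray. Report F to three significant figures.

F = 0.256

Trapezoidal AUC_0→2 (IV):
  [0→1]: (1070.9+943.2)/2 × 1 = 1007.05
  [1→1.5]: (943.2+885.1)/2 × 0.5 = 457.075
  [1.5→2]: (885.1+830.7)/2 × 0.5 = 428.95
  Sum = 1893.075 ng/mL·h
IV tail: 830.7/0.127 = 6540.945; AUC_iv,0→∞ = 1893.075 + 6540.945 = 8434.02 ng/mL·h
Trapezoidal AUC_0→8 (intranasal spray):
  [0→1]: (0.0+158.7)/2 × 1 = 79.35
  [1→2]: (158.7+202.7)/2 × 1 = 180.7
  [2→8]: (202.7+118.5)/2 × 6 = 963.6
  Sum = 1223.65 ng/mL·h
intranasal spray tail: 118.5/0.127 = 933.071; AUC_ev,0→∞ = 1223.65 + 933.071 = 2156.721 ng/mL·h
F = (AUC_ev/D_ev)/(AUC_iv/D_iv) = (2156.721/10)/(8434.02/10) = 215.6721/843.402 = 0.2557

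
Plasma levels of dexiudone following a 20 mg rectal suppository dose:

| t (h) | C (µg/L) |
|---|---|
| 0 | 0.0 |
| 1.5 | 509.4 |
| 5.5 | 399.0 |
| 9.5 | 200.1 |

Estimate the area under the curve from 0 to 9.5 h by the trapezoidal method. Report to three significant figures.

AUC = 3400 µg/L·h

Trapezoidal AUC_0→9.5:
  [0→1.5]: (0.0+509.4)/2 × 1.5 = 382.05
  [1.5→5.5]: (509.4+399.0)/2 × 4 = 1816.8
  [5.5→9.5]: (399.0+200.1)/2 × 4 = 1198.2
  Sum = 3397.05 µg/L·h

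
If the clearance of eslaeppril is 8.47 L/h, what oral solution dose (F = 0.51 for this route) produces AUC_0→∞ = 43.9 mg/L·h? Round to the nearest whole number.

Dose = CL × AUC_0→∞ / F
     = 8.47 × 43.9 / 0.51 = 729.084 mg

Dose = 729 mg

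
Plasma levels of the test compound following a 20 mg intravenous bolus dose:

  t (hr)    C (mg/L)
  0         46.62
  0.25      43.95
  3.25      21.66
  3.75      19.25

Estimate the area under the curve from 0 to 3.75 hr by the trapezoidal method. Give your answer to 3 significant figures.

AUC = 120 mg/L·hr

Trapezoidal AUC_0→3.75:
  [0→0.25]: (46.62+43.95)/2 × 0.25 = 11.32125
  [0.25→3.25]: (43.95+21.66)/2 × 3 = 98.415
  [3.25→3.75]: (21.66+19.25)/2 × 0.5 = 10.2275
  Sum = 119.96375 mg/L·hr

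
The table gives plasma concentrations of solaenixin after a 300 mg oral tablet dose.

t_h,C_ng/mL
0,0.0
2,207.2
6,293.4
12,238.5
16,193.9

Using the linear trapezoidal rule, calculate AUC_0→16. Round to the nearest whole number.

Trapezoidal AUC_0→16:
  [0→2]: (0.0+207.2)/2 × 2 = 207.2
  [2→6]: (207.2+293.4)/2 × 4 = 1001.2
  [6→12]: (293.4+238.5)/2 × 6 = 1595.7
  [12→16]: (238.5+193.9)/2 × 4 = 864.8
  Sum = 3668.9 ng/mL·h

AUC = 3669 ng/mL·h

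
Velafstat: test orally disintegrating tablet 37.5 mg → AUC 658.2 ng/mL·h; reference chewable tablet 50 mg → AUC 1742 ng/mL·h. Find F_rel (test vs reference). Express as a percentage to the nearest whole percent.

F_rel = (AUC_test/D_test) / (AUC_ref/D_ref)
      = (658.2/37.5) / (1742/50)
      = 17.552 / 34.84 = 0.5038 = 50.38%

F_rel = 50%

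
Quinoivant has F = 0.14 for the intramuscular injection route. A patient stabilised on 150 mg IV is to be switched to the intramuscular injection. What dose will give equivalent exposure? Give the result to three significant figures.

D_intramuscular = 1070 mg

For equal systemic exposure: F × D_ev = D_iv
D_ev = D_iv / F = 150 / 0.14 = 1071.43 mg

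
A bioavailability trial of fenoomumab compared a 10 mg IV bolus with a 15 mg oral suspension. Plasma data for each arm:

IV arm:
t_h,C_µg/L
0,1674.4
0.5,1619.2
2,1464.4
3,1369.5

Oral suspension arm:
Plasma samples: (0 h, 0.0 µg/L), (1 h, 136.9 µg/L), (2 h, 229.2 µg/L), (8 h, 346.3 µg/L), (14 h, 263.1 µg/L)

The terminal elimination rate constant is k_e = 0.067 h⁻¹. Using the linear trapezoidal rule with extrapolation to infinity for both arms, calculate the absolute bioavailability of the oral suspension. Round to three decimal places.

Trapezoidal AUC_0→3 (IV):
  [0→0.5]: (1674.4+1619.2)/2 × 0.5 = 823.4
  [0.5→2]: (1619.2+1464.4)/2 × 1.5 = 2312.7
  [2→3]: (1464.4+1369.5)/2 × 1 = 1416.95
  Sum = 4553.05 µg/L·h
IV tail: 1369.5/0.067 = 20440.299; AUC_iv,0→∞ = 4553.05 + 20440.299 = 24993.349 µg/L·h
Trapezoidal AUC_0→14 (oral suspension):
  [0→1]: (0.0+136.9)/2 × 1 = 68.45
  [1→2]: (136.9+229.2)/2 × 1 = 183.05
  [2→8]: (229.2+346.3)/2 × 6 = 1726.5
  [8→14]: (346.3+263.1)/2 × 6 = 1828.2
  Sum = 3806.2 µg/L·h
oral suspension tail: 263.1/0.067 = 3926.866; AUC_ev,0→∞ = 3806.2 + 3926.866 = 7733.066 µg/L·h
F = (AUC_ev/D_ev)/(AUC_iv/D_iv) = (7733.066/15)/(24993.349/10) = 515.538/2499.3349 = 0.2063

F = 0.206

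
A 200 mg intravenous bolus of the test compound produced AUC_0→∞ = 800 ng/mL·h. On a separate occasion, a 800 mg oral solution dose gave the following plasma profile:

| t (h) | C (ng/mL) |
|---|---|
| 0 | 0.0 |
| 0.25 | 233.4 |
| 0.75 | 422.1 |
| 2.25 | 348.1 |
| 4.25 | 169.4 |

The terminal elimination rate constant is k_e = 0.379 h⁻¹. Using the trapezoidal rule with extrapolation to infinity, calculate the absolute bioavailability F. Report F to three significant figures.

Trapezoidal AUC_0→4.25 (oral solution):
  [0→0.25]: (0.0+233.4)/2 × 0.25 = 29.175
  [0.25→0.75]: (233.4+422.1)/2 × 0.5 = 163.875
  [0.75→2.25]: (422.1+348.1)/2 × 1.5 = 577.65
  [2.25→4.25]: (348.1+169.4)/2 × 2 = 517.5
  Sum = 1288.2 ng/mL·h
Tail: C_last/k_e = 169.4/0.379 = 446.966
AUC_0→∞ (oral solution) = 1288.2 + 446.966 = 1735.166 ng/mL·h
F = (AUC_ev/D_ev)/(AUC_iv/D_iv) = (1735.166/800)/(800/200) = 2.1689575/4 = 0.5422

F = 0.542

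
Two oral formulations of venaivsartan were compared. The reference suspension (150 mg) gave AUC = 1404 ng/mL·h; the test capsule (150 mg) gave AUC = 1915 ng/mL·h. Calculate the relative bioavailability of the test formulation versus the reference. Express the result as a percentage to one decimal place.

F_rel = (AUC_test/D_test) / (AUC_ref/D_ref)
      = (1915/150) / (1404/150)
      = 12.7667 / 9.36 = 1.3640 = 136.40%

F_rel = 136.4%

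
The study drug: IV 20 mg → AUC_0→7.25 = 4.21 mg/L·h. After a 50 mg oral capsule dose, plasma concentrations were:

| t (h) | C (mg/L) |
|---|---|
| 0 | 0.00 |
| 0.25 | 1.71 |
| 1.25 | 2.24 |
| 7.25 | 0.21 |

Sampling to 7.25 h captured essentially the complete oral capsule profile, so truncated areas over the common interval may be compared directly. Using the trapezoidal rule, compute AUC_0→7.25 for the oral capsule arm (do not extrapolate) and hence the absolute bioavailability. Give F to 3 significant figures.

F = 0.906

Trapezoidal AUC_0→7.25 (oral capsule):
  [0→0.25]: (0.00+1.71)/2 × 0.25 = 0.21375
  [0.25→1.25]: (1.71+2.24)/2 × 1 = 1.975
  [1.25→7.25]: (2.24+0.21)/2 × 6 = 7.35
  Sum = 9.53875 mg/L·h
F = (AUC_ev/D_ev)/(AUC_iv/D_iv) = (9.53875/50)/(4.21/20) = 0.190775/0.2105 = 0.9063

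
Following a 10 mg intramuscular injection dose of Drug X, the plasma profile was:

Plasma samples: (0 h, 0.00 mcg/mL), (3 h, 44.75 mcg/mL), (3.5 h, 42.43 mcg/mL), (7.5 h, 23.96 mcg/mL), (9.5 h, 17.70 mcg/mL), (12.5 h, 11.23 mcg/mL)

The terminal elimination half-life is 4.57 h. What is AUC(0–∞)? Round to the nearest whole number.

Trapezoidal AUC_0→12.5:
  [0→3]: (0.00+44.75)/2 × 3 = 67.125
  [3→3.5]: (44.75+42.43)/2 × 0.5 = 21.795
  [3.5→7.5]: (42.43+23.96)/2 × 4 = 132.78
  [7.5→9.5]: (23.96+17.70)/2 × 2 = 41.66
  [9.5→12.5]: (17.70+11.23)/2 × 3 = 43.395
  Sum = 306.755 mcg/mL·h
k_e = ln2 / t½ = 0.693147 / 4.57 = 0.1517 h^-1
Extrapolated tail: C_last / k_e = 11.23 / 0.1517 = 74.028
AUC_0→∞ = 306.755 + 74.028 = 380.783 mcg/mL·h

AUC = 381 mcg/mL·h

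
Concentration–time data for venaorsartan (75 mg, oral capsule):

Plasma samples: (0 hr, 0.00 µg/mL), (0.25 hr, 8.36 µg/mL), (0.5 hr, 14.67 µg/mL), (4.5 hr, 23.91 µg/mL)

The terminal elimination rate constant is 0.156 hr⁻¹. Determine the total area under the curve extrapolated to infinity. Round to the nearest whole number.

Trapezoidal AUC_0→4.5:
  [0→0.25]: (0.00+8.36)/2 × 0.25 = 1.045
  [0.25→0.5]: (8.36+14.67)/2 × 0.25 = 2.87875
  [0.5→4.5]: (14.67+23.91)/2 × 4 = 77.16
  Sum = 81.08375 µg/mL·hr
Extrapolated tail: C_last / k_e = 23.91 / 0.156 = 153.269
AUC_0→∞ = 81.08375 + 153.269 = 234.35275 µg/mL·hr

AUC = 234 µg/mL·hr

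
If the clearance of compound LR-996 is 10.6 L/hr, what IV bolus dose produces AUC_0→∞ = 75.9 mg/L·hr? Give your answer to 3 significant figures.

Dose = 805 mg

Dose_iv = CL × AUC_0→∞
     = 10.6 × 75.9 = 804.54 mg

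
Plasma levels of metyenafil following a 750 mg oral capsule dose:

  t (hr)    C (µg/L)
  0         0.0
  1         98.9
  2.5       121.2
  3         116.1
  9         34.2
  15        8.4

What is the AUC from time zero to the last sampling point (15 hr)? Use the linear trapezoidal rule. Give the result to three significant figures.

AUC = 853 µg/L·hr

Trapezoidal AUC_0→15:
  [0→1]: (0.0+98.9)/2 × 1 = 49.45
  [1→2.5]: (98.9+121.2)/2 × 1.5 = 165.075
  [2.5→3]: (121.2+116.1)/2 × 0.5 = 59.325
  [3→9]: (116.1+34.2)/2 × 6 = 450.9
  [9→15]: (34.2+8.4)/2 × 6 = 127.8
  Sum = 852.55 µg/L·hr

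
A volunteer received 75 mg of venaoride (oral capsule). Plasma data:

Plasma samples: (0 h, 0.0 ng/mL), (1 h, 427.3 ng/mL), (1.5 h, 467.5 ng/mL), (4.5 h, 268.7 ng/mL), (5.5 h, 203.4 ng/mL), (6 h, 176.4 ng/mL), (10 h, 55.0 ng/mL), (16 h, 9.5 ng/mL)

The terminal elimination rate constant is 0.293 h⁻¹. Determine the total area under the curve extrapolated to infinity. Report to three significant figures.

Trapezoidal AUC_0→16:
  [0→1]: (0.0+427.3)/2 × 1 = 213.65
  [1→1.5]: (427.3+467.5)/2 × 0.5 = 223.7
  [1.5→4.5]: (467.5+268.7)/2 × 3 = 1104.3
  [4.5→5.5]: (268.7+203.4)/2 × 1 = 236.05
  [5.5→6]: (203.4+176.4)/2 × 0.5 = 94.95
  [6→10]: (176.4+55.0)/2 × 4 = 462.8
  [10→16]: (55.0+9.5)/2 × 6 = 193.5
  Sum = 2528.95 ng/mL·h
Extrapolated tail: C_last / k_e = 9.5 / 0.293 = 32.423
AUC_0→∞ = 2528.95 + 32.423 = 2561.373 ng/mL·h

AUC = 2560 ng/mL·h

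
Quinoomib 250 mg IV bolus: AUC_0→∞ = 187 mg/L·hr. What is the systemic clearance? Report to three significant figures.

CL = 1.34 L/hr

CL = Dose_iv / AUC_0→∞
   = 250 / 187 = 1.3369 L/hr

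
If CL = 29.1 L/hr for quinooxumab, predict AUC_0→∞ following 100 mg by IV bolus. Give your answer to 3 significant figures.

AUC_0→∞ = Dose_iv / CL
        = 100 / 29.1 = 3.43643 mg/L·hr

AUC = 3.44 mg/L·hr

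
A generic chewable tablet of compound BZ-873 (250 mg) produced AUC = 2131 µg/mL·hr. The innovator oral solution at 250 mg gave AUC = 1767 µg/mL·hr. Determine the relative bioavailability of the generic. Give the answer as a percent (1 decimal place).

F_rel = 120.6%

F_rel = (AUC_test/D_test) / (AUC_ref/D_ref)
      = (2131/250) / (1767/250)
      = 8.524 / 7.068 = 1.2060 = 120.60%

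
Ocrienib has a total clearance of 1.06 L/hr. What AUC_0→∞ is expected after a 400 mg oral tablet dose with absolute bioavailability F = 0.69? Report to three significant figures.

AUC_0→∞ = F × Dose / CL
        = 0.69 × 400 / 1.06 = 260.377 mg/L·hr

AUC = 260 mg/L·hr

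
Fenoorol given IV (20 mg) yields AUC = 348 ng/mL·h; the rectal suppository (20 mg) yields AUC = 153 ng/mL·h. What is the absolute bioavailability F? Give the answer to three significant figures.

F = (AUC_ev / D_ev) / (AUC_iv / D_iv)
  = (153/20) / (348/20)
  = 7.65 / 17.4 = 0.4397

F = 0.440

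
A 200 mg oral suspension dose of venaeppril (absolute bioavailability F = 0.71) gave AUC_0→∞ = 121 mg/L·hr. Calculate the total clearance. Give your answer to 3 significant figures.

CL = F × Dose / AUC_0→∞
   = 0.71 × 200 / 121 = 1.17355 L/hr

CL = 1.17 L/hr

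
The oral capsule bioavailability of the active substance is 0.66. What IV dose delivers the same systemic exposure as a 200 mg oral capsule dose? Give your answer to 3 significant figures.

Systemic exposure from an extravascular dose = F × D_ev, so the equivalent IV dose is F × D_ev.
D_iv = F × D_ev = 0.66 × 200 = 132 mg

D_iv = 132 mg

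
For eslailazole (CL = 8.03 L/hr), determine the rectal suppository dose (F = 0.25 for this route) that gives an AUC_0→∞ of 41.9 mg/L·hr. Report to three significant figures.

Dose = 1350 mg

Dose = CL × AUC_0→∞ / F
     = 8.03 × 41.9 / 0.25 = 1345.828 mg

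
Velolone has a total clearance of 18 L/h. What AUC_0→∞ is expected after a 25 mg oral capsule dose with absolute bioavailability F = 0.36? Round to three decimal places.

AUC = 0.500 mg/L·h

AUC_0→∞ = F × Dose / CL
        = 0.36 × 25 / 18 = 0.5 mg/L·h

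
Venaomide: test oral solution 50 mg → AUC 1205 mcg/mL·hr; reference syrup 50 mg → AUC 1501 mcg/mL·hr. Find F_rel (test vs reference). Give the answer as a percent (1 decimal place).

F_rel = 80.3%

F_rel = (AUC_test/D_test) / (AUC_ref/D_ref)
      = (1205/50) / (1501/50)
      = 24.1 / 30.02 = 0.8028 = 80.28%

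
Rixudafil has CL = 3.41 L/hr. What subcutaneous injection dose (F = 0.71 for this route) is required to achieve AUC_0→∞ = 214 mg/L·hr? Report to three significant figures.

Dose = CL × AUC_0→∞ / F
     = 3.41 × 214 / 0.71 = 1027.8 mg

Dose = 1030 mg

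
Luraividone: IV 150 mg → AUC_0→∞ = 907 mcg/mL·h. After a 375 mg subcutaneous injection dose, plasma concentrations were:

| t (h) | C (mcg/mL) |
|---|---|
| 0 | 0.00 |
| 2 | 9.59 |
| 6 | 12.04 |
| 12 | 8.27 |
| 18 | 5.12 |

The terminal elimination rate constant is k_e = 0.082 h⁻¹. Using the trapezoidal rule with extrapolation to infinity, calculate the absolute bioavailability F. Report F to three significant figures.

Trapezoidal AUC_0→18 (subcutaneous injection):
  [0→2]: (0.00+9.59)/2 × 2 = 9.59
  [2→6]: (9.59+12.04)/2 × 4 = 43.26
  [6→12]: (12.04+8.27)/2 × 6 = 60.93
  [12→18]: (8.27+5.12)/2 × 6 = 40.17
  Sum = 153.95 mcg/mL·h
Tail: C_last/k_e = 5.12/0.082 = 62.439
AUC_0→∞ (subcutaneous injection) = 153.95 + 62.439 = 216.389 mcg/mL·h
F = (AUC_ev/D_ev)/(AUC_iv/D_iv) = (216.389/375)/(907/150) = 0.577037/6.04667 = 0.0954

F = 0.0954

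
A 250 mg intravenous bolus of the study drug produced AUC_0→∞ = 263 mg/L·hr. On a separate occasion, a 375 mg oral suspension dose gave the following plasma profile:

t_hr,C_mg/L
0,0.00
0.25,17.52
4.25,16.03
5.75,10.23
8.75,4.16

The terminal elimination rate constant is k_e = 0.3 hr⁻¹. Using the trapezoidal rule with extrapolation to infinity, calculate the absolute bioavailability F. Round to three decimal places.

F = 0.315

Trapezoidal AUC_0→8.75 (oral suspension):
  [0→0.25]: (0.00+17.52)/2 × 0.25 = 2.19
  [0.25→4.25]: (17.52+16.03)/2 × 4 = 67.1
  [4.25→5.75]: (16.03+10.23)/2 × 1.5 = 19.695
  [5.75→8.75]: (10.23+4.16)/2 × 3 = 21.585
  Sum = 110.57 mg/L·hr
Tail: C_last/k_e = 4.16/0.3 = 13.867
AUC_0→∞ (oral suspension) = 110.57 + 13.867 = 124.437 mg/L·hr
F = (AUC_ev/D_ev)/(AUC_iv/D_iv) = (124.437/375)/(263/250) = 0.331832/1.052 = 0.3154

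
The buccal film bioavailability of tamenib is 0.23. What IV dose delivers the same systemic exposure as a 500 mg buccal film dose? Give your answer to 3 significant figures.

D_iv = 115 mg

Systemic exposure from an extravascular dose = F × D_ev, so the equivalent IV dose is F × D_ev.
D_iv = F × D_ev = 0.23 × 500 = 115 mg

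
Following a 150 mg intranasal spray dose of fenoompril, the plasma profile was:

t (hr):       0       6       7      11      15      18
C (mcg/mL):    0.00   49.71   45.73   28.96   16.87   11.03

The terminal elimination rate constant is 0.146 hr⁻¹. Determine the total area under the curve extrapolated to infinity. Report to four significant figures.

AUC = 555.3 mcg/mL·hr

Trapezoidal AUC_0→18:
  [0→6]: (0.00+49.71)/2 × 6 = 149.13
  [6→7]: (49.71+45.73)/2 × 1 = 47.72
  [7→11]: (45.73+28.96)/2 × 4 = 149.38
  [11→15]: (28.96+16.87)/2 × 4 = 91.66
  [15→18]: (16.87+11.03)/2 × 3 = 41.85
  Sum = 479.74 mcg/mL·hr
Extrapolated tail: C_last / k_e = 11.03 / 0.146 = 75.548
AUC_0→∞ = 479.74 + 75.548 = 555.288 mcg/mL·hr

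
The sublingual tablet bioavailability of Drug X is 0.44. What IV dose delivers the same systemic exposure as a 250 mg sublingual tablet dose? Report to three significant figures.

Systemic exposure from an extravascular dose = F × D_ev, so the equivalent IV dose is F × D_ev.
D_iv = F × D_ev = 0.44 × 250 = 110 mg

D_iv = 110 mg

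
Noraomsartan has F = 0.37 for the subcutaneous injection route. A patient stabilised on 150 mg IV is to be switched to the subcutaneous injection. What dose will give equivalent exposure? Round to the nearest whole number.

D_subcutaneous = 405 mg

For equal systemic exposure: F × D_ev = D_iv
D_ev = D_iv / F = 150 / 0.37 = 405.405 mg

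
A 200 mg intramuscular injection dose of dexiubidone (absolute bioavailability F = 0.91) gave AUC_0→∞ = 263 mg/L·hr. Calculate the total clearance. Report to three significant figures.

CL = 0.692 L/hr

CL = F × Dose / AUC_0→∞
   = 0.91 × 200 / 263 = 0.692015 L/hr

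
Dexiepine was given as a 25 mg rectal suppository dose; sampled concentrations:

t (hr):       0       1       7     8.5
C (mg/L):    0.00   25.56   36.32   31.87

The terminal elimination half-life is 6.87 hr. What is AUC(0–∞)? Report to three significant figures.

AUC = 565 mg/L·hr

Trapezoidal AUC_0→8.5:
  [0→1]: (0.00+25.56)/2 × 1 = 12.78
  [1→7]: (25.56+36.32)/2 × 6 = 185.64
  [7→8.5]: (36.32+31.87)/2 × 1.5 = 51.1425
  Sum = 249.5625 mg/L·hr
k_e = ln2 / t½ = 0.693147 / 6.87 = 0.1009 hr^-1
Extrapolated tail: C_last / k_e = 31.87 / 0.1009 = 315.857
AUC_0→∞ = 249.5625 + 315.857 = 565.4195 mg/L·hr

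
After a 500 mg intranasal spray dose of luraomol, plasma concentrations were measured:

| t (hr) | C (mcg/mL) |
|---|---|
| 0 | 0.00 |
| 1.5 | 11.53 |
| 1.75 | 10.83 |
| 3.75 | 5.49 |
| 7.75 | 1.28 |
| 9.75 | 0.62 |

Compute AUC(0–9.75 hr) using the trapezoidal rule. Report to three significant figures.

Trapezoidal AUC_0→9.75:
  [0→1.5]: (0.00+11.53)/2 × 1.5 = 8.6475
  [1.5→1.75]: (11.53+10.83)/2 × 0.25 = 2.795
  [1.75→3.75]: (10.83+5.49)/2 × 2 = 16.32
  [3.75→7.75]: (5.49+1.28)/2 × 4 = 13.54
  [7.75→9.75]: (1.28+0.62)/2 × 2 = 1.9
  Sum = 43.2025 mcg/mL·hr

AUC = 43.2 mcg/mL·hr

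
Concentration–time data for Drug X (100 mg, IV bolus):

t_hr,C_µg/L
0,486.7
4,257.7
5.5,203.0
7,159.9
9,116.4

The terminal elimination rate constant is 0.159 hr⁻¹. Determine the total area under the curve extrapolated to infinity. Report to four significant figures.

AUC = 3115 µg/L·hr

Trapezoidal AUC_0→9:
  [0→4]: (486.7+257.7)/2 × 4 = 1488.8
  [4→5.5]: (257.7+203.0)/2 × 1.5 = 345.525
  [5.5→7]: (203.0+159.9)/2 × 1.5 = 272.175
  [7→9]: (159.9+116.4)/2 × 2 = 276.3
  Sum = 2382.8 µg/L·hr
Extrapolated tail: C_last / k_e = 116.4 / 0.159 = 732.075
AUC_0→∞ = 2382.8 + 732.075 = 3114.875 µg/L·hr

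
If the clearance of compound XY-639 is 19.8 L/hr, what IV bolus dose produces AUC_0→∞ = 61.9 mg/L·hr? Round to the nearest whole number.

Dose = 1226 mg

Dose_iv = CL × AUC_0→∞
     = 19.8 × 61.9 = 1225.62 mg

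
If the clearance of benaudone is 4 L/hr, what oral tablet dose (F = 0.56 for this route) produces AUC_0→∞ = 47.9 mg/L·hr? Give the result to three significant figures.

Dose = CL × AUC_0→∞ / F
     = 4 × 47.9 / 0.56 = 342.143 mg

Dose = 342 mg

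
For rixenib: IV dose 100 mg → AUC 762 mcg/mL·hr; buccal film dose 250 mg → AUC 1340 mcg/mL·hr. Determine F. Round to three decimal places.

F = (AUC_ev / D_ev) / (AUC_iv / D_iv)
  = (1340/250) / (762/100)
  = 5.36 / 7.62 = 0.7034

F = 0.703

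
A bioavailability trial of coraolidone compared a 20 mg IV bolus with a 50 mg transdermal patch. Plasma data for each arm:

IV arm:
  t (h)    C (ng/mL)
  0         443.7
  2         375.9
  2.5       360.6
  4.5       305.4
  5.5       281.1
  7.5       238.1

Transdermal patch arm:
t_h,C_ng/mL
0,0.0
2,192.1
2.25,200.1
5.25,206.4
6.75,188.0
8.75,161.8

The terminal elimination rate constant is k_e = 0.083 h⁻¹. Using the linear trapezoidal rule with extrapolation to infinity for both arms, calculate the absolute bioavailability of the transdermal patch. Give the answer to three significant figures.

F = 0.258

Trapezoidal AUC_0→7.5 (IV):
  [0→2]: (443.7+375.9)/2 × 2 = 819.6
  [2→2.5]: (375.9+360.6)/2 × 0.5 = 184.125
  [2.5→4.5]: (360.6+305.4)/2 × 2 = 666.0
  [4.5→5.5]: (305.4+281.1)/2 × 1 = 293.25
  [5.5→7.5]: (281.1+238.1)/2 × 2 = 519.2
  Sum = 2482.175 ng/mL·h
IV tail: 238.1/0.083 = 2868.675; AUC_iv,0→∞ = 2482.175 + 2868.675 = 5350.85 ng/mL·h
Trapezoidal AUC_0→8.75 (transdermal patch):
  [0→2]: (0.0+192.1)/2 × 2 = 192.1
  [2→2.25]: (192.1+200.1)/2 × 0.25 = 49.025
  [2.25→5.25]: (200.1+206.4)/2 × 3 = 609.75
  [5.25→6.75]: (206.4+188.0)/2 × 1.5 = 295.8
  [6.75→8.75]: (188.0+161.8)/2 × 2 = 349.8
  Sum = 1496.475 ng/mL·h
transdermal patch tail: 161.8/0.083 = 1949.398; AUC_ev,0→∞ = 1496.475 + 1949.398 = 3445.873 ng/mL·h
F = (AUC_ev/D_ev)/(AUC_iv/D_iv) = (3445.873/50)/(5350.85/20) = 68.91746/267.5425 = 0.2576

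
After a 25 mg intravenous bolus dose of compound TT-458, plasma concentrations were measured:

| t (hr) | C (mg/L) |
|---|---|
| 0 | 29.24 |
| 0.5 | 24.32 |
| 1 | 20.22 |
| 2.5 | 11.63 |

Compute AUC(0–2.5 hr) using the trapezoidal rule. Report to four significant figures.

AUC = 48.41 mg/L·hr

Trapezoidal AUC_0→2.5:
  [0→0.5]: (29.24+24.32)/2 × 0.5 = 13.39
  [0.5→1]: (24.32+20.22)/2 × 0.5 = 11.135
  [1→2.5]: (20.22+11.63)/2 × 1.5 = 23.8875
  Sum = 48.4125 mg/L·hr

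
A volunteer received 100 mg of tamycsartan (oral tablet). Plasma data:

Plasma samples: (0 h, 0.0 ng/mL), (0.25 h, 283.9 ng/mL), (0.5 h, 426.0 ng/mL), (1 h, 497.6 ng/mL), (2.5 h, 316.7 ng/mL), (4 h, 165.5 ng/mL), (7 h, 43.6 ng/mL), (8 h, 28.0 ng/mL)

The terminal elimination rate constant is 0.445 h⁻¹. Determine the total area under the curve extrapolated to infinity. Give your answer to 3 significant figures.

AUC = 1740 ng/mL·h

Trapezoidal AUC_0→8:
  [0→0.25]: (0.0+283.9)/2 × 0.25 = 35.4875
  [0.25→0.5]: (283.9+426.0)/2 × 0.25 = 88.7375
  [0.5→1]: (426.0+497.6)/2 × 0.5 = 230.9
  [1→2.5]: (497.6+316.7)/2 × 1.5 = 610.725
  [2.5→4]: (316.7+165.5)/2 × 1.5 = 361.65
  [4→7]: (165.5+43.6)/2 × 3 = 313.65
  [7→8]: (43.6+28.0)/2 × 1 = 35.8
  Sum = 1676.95 ng/mL·h
Extrapolated tail: C_last / k_e = 28.0 / 0.445 = 62.921
AUC_0→∞ = 1676.95 + 62.921 = 1739.871 ng/mL·h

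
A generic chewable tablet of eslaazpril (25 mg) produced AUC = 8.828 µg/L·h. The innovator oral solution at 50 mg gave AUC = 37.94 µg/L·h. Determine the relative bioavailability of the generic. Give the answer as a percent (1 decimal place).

F_rel = (AUC_test/D_test) / (AUC_ref/D_ref)
      = (8.828/25) / (37.94/50)
      = 0.35312 / 0.7588 = 0.4654 = 46.54%

F_rel = 46.5%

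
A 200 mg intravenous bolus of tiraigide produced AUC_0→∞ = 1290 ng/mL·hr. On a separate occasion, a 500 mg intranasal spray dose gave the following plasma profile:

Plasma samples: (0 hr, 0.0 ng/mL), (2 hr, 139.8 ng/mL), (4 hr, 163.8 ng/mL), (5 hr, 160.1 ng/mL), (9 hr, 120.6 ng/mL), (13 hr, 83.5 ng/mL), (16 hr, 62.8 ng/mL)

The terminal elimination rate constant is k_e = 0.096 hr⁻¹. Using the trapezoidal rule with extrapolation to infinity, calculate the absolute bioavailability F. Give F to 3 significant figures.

Trapezoidal AUC_0→16 (intranasal spray):
  [0→2]: (0.0+139.8)/2 × 2 = 139.8
  [2→4]: (139.8+163.8)/2 × 2 = 303.6
  [4→5]: (163.8+160.1)/2 × 1 = 161.95
  [5→9]: (160.1+120.6)/2 × 4 = 561.4
  [9→13]: (120.6+83.5)/2 × 4 = 408.2
  [13→16]: (83.5+62.8)/2 × 3 = 219.45
  Sum = 1794.4 ng/mL·hr
Tail: C_last/k_e = 62.8/0.096 = 654.167
AUC_0→∞ (intranasal spray) = 1794.4 + 654.167 = 2448.567 ng/mL·hr
F = (AUC_ev/D_ev)/(AUC_iv/D_iv) = (2448.567/500)/(1290/200) = 4.897134/6.45 = 0.7592

F = 0.759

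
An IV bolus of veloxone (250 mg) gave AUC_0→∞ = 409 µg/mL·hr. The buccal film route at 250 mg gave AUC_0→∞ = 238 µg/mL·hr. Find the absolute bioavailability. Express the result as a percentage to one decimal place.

F = (AUC_ev / D_ev) / (AUC_iv / D_iv)
  = (238/250) / (409/250)
  = 0.952 / 1.636 = 0.5819
  = 58.19%

F = 58.2%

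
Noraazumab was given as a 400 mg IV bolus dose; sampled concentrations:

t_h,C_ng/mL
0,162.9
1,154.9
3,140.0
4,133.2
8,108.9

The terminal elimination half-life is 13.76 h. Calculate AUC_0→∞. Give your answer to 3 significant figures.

AUC = 3240 ng/mL·h

Trapezoidal AUC_0→8:
  [0→1]: (162.9+154.9)/2 × 1 = 158.9
  [1→3]: (154.9+140.0)/2 × 2 = 294.9
  [3→4]: (140.0+133.2)/2 × 1 = 136.6
  [4→8]: (133.2+108.9)/2 × 4 = 484.2
  Sum = 1074.6 ng/mL·h
k_e = ln2 / t½ = 0.693147 / 13.76 = 0.0504 h^-1
Extrapolated tail: C_last / k_e = 108.9 / 0.0504 = 2160.714
AUC_0→∞ = 1074.6 + 2160.714 = 3235.314 ng/mL·h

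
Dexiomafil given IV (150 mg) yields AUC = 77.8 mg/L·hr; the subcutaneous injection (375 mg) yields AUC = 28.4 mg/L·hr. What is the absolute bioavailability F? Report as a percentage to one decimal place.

F = 14.6%

F = (AUC_ev / D_ev) / (AUC_iv / D_iv)
  = (28.4/375) / (77.8/150)
  = 0.0757333 / 0.518667 = 0.1460
  = 14.60%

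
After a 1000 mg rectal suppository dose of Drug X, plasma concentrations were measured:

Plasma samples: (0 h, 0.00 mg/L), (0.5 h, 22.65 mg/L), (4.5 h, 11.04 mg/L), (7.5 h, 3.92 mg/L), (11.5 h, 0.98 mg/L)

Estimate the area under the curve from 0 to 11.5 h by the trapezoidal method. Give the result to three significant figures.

AUC = 105 mg/L·h

Trapezoidal AUC_0→11.5:
  [0→0.5]: (0.00+22.65)/2 × 0.5 = 5.6625
  [0.5→4.5]: (22.65+11.04)/2 × 4 = 67.38
  [4.5→7.5]: (11.04+3.92)/2 × 3 = 22.44
  [7.5→11.5]: (3.92+0.98)/2 × 4 = 9.8
  Sum = 105.2825 mg/L·h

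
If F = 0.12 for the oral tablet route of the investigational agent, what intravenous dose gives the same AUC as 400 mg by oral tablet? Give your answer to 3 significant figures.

D_iv = 48.0 mg

Systemic exposure from an extravascular dose = F × D_ev, so the equivalent IV dose is F × D_ev.
D_iv = F × D_ev = 0.12 × 400 = 48 mg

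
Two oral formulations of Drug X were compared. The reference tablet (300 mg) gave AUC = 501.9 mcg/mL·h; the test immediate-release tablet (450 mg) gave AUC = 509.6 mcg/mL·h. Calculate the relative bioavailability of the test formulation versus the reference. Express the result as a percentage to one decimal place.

F_rel = 67.7%

F_rel = (AUC_test/D_test) / (AUC_ref/D_ref)
      = (509.6/450) / (501.9/300)
      = 1.13244 / 1.673 = 0.6769 = 67.69%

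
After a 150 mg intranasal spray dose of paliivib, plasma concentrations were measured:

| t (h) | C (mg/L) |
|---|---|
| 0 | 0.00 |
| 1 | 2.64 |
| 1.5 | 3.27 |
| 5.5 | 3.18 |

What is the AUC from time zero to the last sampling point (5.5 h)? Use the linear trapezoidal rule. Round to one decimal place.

Trapezoidal AUC_0→5.5:
  [0→1]: (0.00+2.64)/2 × 1 = 1.32
  [1→1.5]: (2.64+3.27)/2 × 0.5 = 1.4775
  [1.5→5.5]: (3.27+3.18)/2 × 4 = 12.9
  Sum = 15.6975 mg/L·h

AUC = 15.7 mg/L·h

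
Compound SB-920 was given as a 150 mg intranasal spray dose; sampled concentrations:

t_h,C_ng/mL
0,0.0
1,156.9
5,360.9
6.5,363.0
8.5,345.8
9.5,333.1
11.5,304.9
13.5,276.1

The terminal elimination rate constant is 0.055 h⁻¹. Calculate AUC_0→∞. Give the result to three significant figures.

AUC = 8940 ng/mL·h

Trapezoidal AUC_0→13.5:
  [0→1]: (0.0+156.9)/2 × 1 = 78.45
  [1→5]: (156.9+360.9)/2 × 4 = 1035.6
  [5→6.5]: (360.9+363.0)/2 × 1.5 = 542.925
  [6.5→8.5]: (363.0+345.8)/2 × 2 = 708.8
  [8.5→9.5]: (345.8+333.1)/2 × 1 = 339.45
  [9.5→11.5]: (333.1+304.9)/2 × 2 = 638.0
  [11.5→13.5]: (304.9+276.1)/2 × 2 = 581.0
  Sum = 3924.225 ng/mL·h
Extrapolated tail: C_last / k_e = 276.1 / 0.055 = 5020.000
AUC_0→∞ = 3924.225 + 5020.000 = 8944.225 ng/mL·h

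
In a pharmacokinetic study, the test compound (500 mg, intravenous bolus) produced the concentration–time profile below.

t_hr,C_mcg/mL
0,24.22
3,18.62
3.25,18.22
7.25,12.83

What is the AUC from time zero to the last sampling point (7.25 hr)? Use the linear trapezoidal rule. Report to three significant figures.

Trapezoidal AUC_0→7.25:
  [0→3]: (24.22+18.62)/2 × 3 = 64.26
  [3→3.25]: (18.62+18.22)/2 × 0.25 = 4.605
  [3.25→7.25]: (18.22+12.83)/2 × 4 = 62.1
  Sum = 130.965 mcg/mL·hr

AUC = 131 mcg/mL·hr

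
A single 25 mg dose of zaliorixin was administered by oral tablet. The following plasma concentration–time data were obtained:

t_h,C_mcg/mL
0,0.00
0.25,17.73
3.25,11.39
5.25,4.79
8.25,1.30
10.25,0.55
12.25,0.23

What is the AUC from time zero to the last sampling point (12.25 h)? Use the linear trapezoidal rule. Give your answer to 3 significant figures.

AUC = 73.8 mcg/mL·h

Trapezoidal AUC_0→12.25:
  [0→0.25]: (0.00+17.73)/2 × 0.25 = 2.21625
  [0.25→3.25]: (17.73+11.39)/2 × 3 = 43.68
  [3.25→5.25]: (11.39+4.79)/2 × 2 = 16.18
  [5.25→8.25]: (4.79+1.30)/2 × 3 = 9.135
  [8.25→10.25]: (1.30+0.55)/2 × 2 = 1.85
  [10.25→12.25]: (0.55+0.23)/2 × 2 = 0.78
  Sum = 73.84125 mcg/mL·h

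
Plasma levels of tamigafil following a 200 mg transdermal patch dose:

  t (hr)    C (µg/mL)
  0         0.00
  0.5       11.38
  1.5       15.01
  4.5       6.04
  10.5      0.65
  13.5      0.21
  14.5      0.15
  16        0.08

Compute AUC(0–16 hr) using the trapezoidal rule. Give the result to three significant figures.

Trapezoidal AUC_0→16:
  [0→0.5]: (0.00+11.38)/2 × 0.5 = 2.845
  [0.5→1.5]: (11.38+15.01)/2 × 1 = 13.195
  [1.5→4.5]: (15.01+6.04)/2 × 3 = 31.575
  [4.5→10.5]: (6.04+0.65)/2 × 6 = 20.07
  [10.5→13.5]: (0.65+0.21)/2 × 3 = 1.29
  [13.5→14.5]: (0.21+0.15)/2 × 1 = 0.18
  [14.5→16]: (0.15+0.08)/2 × 1.5 = 0.1725
  Sum = 69.3275 µg/mL·hr

AUC = 69.3 µg/mL·hr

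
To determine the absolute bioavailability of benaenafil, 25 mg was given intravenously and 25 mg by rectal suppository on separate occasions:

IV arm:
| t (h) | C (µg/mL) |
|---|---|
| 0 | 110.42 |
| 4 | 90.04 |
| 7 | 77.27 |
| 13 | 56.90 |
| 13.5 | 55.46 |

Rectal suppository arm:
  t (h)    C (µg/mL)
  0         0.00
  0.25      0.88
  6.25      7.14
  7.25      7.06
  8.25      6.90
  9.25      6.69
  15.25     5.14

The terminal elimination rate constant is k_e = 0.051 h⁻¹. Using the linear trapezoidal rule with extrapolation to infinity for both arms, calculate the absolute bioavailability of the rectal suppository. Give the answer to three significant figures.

F = 0.0836

Trapezoidal AUC_0→13.5 (IV):
  [0→4]: (110.42+90.04)/2 × 4 = 400.92
  [4→7]: (90.04+77.27)/2 × 3 = 250.965
  [7→13]: (77.27+56.90)/2 × 6 = 402.51
  [13→13.5]: (56.90+55.46)/2 × 0.5 = 28.09
  Sum = 1082.485 µg/mL·h
IV tail: 55.46/0.051 = 1087.451; AUC_iv,0→∞ = 1082.485 + 1087.451 = 2169.936 µg/mL·h
Trapezoidal AUC_0→15.25 (rectal suppository):
  [0→0.25]: (0.00+0.88)/2 × 0.25 = 0.11
  [0.25→6.25]: (0.88+7.14)/2 × 6 = 24.06
  [6.25→7.25]: (7.14+7.06)/2 × 1 = 7.1
  [7.25→8.25]: (7.06+6.90)/2 × 1 = 6.98
  [8.25→9.25]: (6.90+6.69)/2 × 1 = 6.795
  [9.25→15.25]: (6.69+5.14)/2 × 6 = 35.49
  Sum = 80.535 µg/mL·h
rectal suppository tail: 5.14/0.051 = 100.784; AUC_ev,0→∞ = 80.535 + 100.784 = 181.319 µg/mL·h
F = (AUC_ev/D_ev)/(AUC_iv/D_iv) = (181.319/25)/(2169.936/25) = 7.25276/86.79744 = 0.0836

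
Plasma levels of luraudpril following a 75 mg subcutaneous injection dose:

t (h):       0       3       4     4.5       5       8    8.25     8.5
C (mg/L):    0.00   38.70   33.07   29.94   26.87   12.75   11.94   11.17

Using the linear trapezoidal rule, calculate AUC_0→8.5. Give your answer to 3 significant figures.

Trapezoidal AUC_0→8.5:
  [0→3]: (0.00+38.70)/2 × 3 = 58.05
  [3→4]: (38.70+33.07)/2 × 1 = 35.885
  [4→4.5]: (33.07+29.94)/2 × 0.5 = 15.7525
  [4.5→5]: (29.94+26.87)/2 × 0.5 = 14.2025
  [5→8]: (26.87+12.75)/2 × 3 = 59.43
  [8→8.25]: (12.75+11.94)/2 × 0.25 = 3.08625
  [8.25→8.5]: (11.94+11.17)/2 × 0.25 = 2.88875
  Sum = 189.295 mg/L·h

AUC = 189 mg/L·h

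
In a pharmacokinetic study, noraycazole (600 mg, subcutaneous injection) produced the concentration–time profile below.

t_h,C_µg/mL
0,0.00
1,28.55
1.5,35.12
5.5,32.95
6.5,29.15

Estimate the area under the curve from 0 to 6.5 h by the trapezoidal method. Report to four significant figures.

AUC = 197.4 µg/mL·h

Trapezoidal AUC_0→6.5:
  [0→1]: (0.00+28.55)/2 × 1 = 14.275
  [1→1.5]: (28.55+35.12)/2 × 0.5 = 15.9175
  [1.5→5.5]: (35.12+32.95)/2 × 4 = 136.14
  [5.5→6.5]: (32.95+29.15)/2 × 1 = 31.05
  Sum = 197.3825 µg/mL·h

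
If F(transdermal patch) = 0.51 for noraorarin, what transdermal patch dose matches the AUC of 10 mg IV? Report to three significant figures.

For equal systemic exposure: F × D_ev = D_iv
D_ev = D_iv / F = 10 / 0.51 = 19.6078 mg

D_transdermal = 19.6 mg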